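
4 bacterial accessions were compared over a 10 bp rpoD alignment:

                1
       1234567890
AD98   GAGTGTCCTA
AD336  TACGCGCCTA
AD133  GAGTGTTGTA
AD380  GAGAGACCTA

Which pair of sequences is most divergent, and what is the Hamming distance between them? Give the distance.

7

Pairwise Hamming distances:
  AD98 vs AD336: 5
  AD98 vs AD133: 2
  AD98 vs AD380: 2
  AD336 vs AD133: 7
  AD336 vs AD380: 5
  AD133 vs AD380: 4
The largest is 7, between AD336 and AD133.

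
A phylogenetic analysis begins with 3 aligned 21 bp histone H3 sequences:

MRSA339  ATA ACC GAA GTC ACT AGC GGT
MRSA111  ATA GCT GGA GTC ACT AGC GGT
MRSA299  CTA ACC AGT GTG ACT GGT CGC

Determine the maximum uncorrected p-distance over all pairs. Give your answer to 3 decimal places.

0.476

Pairwise Hamming distances:
  MRSA339 vs MRSA111: 3
  MRSA339 vs MRSA299: 9
  MRSA111 vs MRSA299: 10
The largest is 10 mismatches, between MRSA111 and MRSA299; p = 10/21 = 0.476.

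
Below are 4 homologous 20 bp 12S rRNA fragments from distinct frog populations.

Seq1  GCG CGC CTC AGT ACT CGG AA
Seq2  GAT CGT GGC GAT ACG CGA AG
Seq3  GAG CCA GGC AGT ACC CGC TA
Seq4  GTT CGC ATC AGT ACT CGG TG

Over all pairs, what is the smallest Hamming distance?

Pairwise Hamming distances:
  Seq1 vs Seq2: 10
  Seq1 vs Seq3: 8
  Seq1 vs Seq4: 5
  Seq2 vs Seq3: 9
  Seq2 vs Seq4: 9
  Seq3 vs Seq4: 9
The smallest is 5, between Seq1 and Seq4.

5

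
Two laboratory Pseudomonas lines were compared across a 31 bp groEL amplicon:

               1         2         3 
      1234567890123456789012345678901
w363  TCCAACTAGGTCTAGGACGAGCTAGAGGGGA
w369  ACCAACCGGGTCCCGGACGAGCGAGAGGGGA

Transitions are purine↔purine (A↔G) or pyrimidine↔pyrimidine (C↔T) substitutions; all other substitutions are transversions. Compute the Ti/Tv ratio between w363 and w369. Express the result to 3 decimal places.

The sequences differ at positions 1 (T/A, transversion), 7 (T/C, transition), 8 (A/G, transition), 13 (T/C, transition), 14 (A/C, transversion), 23 (T/G, transversion).
Of the 6 differences, 3 transitions and 3 transversions, so Ti/Tv = 3/3 = 1.000.

1.000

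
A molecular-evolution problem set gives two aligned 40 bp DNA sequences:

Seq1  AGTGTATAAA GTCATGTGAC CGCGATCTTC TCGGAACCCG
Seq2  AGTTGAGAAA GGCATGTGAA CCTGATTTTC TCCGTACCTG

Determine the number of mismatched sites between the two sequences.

11

The sequences differ at positions 4 (G/T), 5 (T/G), 7 (T/G), 12 (T/G), 20 (C/A), 22 (G/C), 23 (C/T), 27 (C/T), 33 (G/C), 35 (A/T), 39 (C/T).
That gives 11 mismatches out of 40 aligned sites, so the Hamming distance is 11.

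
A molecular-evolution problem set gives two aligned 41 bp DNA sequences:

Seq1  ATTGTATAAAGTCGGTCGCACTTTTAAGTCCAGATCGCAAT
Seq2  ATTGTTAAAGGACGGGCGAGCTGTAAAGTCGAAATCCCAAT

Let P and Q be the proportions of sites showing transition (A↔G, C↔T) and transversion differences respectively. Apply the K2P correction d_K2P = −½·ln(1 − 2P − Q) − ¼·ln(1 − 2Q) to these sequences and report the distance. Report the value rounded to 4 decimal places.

0.3723

Mismatches occur at site 6 (A/T, transversion), site 7 (T/A, transversion), site 10 (A/G, transition), site 12 (T/A, transversion), site 16 (T/G, transversion), site 19 (C/A, transversion), site 20 (A/G, transition), site 23 (T/G, transversion), site 25 (T/A, transversion), site 31 (C/G, transversion), site 33 (G/A, transition), site 37 (G/C, transversion).
Of the 12 differences, 3 transitions and 9 transversions over 41 sites: P = 3/41 = 0.073171, Q = 9/41 = 0.219512.
d = −0.5·ln(0.634146) − 0.25·ln(0.560976) = −0.5·(-0.455476) − 0.25·(-0.578077) = 0.3723.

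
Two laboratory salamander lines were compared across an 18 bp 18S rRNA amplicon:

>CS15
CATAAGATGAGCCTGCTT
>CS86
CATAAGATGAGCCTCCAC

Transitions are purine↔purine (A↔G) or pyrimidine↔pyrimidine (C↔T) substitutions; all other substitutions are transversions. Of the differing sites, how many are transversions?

2

Mismatches occur at site 15 (G/C, transversion), site 17 (T/A, transversion), site 18 (T/C, transition).
Of the 3 differences, 1 transition and 2 transversions, so the answer is 2.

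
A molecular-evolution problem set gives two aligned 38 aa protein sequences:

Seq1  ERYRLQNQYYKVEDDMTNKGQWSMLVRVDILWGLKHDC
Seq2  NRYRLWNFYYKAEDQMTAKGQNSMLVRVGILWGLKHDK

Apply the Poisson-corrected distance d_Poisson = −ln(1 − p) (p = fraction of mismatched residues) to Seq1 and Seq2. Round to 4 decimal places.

0.2703

Mismatches occur at site 1 (E→N), site 6 (Q→W), site 8 (Q→F), site 12 (V→A), site 15 (D→Q), site 18 (N→A), site 22 (W→N), site 29 (D→G), site 38 (C→K).
p = 9/38 = 0.236842.
d = −ln(1 − 0.236842) = −ln(0.763158) = 0.2703.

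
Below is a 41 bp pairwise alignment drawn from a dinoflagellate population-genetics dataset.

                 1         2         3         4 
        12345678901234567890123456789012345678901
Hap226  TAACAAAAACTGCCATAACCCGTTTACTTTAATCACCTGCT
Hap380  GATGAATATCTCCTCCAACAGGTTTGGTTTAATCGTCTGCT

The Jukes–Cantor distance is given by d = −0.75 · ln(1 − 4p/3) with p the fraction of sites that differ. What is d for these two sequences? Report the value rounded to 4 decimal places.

Differing sites — 1:T/G; 3:A/T; 4:C/G; 7:A/T; 9:A/T; 12:G/C; 14:C/T; 15:A/C; 16:T/C; 20:C/A; 21:C/G; 26:A/G; 27:C/G; 35:A/G; 36:C/T.
p = 15/41 = 0.365854.
d = −0.75 · ln(1 − (4/3)·0.365854) = −0.75 · ln(0.512195) = −0.75 · (-0.669050) = 0.5018.

0.5018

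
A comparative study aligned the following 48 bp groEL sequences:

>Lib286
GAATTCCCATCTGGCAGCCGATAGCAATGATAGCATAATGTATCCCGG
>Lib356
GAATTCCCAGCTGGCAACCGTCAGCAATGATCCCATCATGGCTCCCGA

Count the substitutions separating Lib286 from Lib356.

10

Mismatches occur at site 10 (T→G), site 17 (G→A), site 21 (A→T), site 22 (T→C), site 32 (A→C), site 33 (G→C), site 37 (A→C), site 41 (T→G), site 42 (A→C), site 48 (G→A).
That gives 10 mismatches out of 48 aligned sites, so the Hamming distance is 10.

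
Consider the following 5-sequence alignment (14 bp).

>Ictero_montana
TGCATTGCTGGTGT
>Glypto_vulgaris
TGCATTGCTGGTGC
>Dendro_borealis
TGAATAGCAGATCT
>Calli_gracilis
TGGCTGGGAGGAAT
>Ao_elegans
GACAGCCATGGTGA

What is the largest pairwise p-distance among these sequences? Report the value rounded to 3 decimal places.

0.857

Pairwise Hamming distances:
  Ictero_montana vs Glypto_vulgaris: 1
  Ictero_montana vs Dendro_borealis: 5
  Ictero_montana vs Calli_gracilis: 7
  Ictero_montana vs Ao_elegans: 7
  Glypto_vulgaris vs Dendro_borealis: 6
  Glypto_vulgaris vs Calli_gracilis: 8
  Glypto_vulgaris vs Ao_elegans: 7
  Dendro_borealis vs Calli_gracilis: 7
  Dendro_borealis vs Ao_elegans: 11
  Calli_gracilis vs Ao_elegans: 12
The largest is 12 mismatches, between Calli_gracilis and Ao_elegans; p = 12/14 = 0.857.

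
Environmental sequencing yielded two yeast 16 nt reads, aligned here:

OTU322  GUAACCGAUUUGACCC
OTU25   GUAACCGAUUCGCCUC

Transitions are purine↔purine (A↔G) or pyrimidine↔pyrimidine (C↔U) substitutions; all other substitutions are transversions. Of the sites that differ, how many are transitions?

2

Differing sites — 11:U/C (Ti); 13:A/C (Tv); 15:C/U (Ti).
Of the 3 differences, 2 transitions and 1 transversion, so the answer is 2.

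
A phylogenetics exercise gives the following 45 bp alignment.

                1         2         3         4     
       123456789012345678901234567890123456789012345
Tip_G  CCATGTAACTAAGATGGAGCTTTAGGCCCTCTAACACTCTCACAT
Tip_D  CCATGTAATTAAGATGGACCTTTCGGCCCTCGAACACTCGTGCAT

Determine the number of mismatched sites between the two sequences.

The sequences differ at positions 9 (C/T), 19 (G/C), 24 (A/C), 32 (T/G), 40 (T/G), 41 (C/T), 42 (A/G).
That gives 7 mismatches out of 45 aligned sites, so the Hamming distance is 7.

7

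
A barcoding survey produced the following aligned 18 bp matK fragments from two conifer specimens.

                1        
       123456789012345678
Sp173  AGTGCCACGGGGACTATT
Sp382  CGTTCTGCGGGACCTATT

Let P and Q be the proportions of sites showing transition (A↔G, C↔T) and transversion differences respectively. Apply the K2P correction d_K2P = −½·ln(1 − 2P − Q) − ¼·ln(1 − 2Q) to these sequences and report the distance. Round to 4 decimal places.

0.4479

Differing sites — 1:A/C (Tv); 4:G/T (Tv); 6:C/T (Ti); 7:A/G (Ti); 12:G/A (Ti); 13:A/C (Tv).
Of the 6 differences, 3 transitions and 3 transversions over 18 sites: P = 3/18 = 0.166667, Q = 3/18 = 0.166667.
d = −0.5·ln(0.499999) − 0.25·ln(0.666666) = −0.5·(-0.693149) − 0.25·(-0.405466) = 0.4479.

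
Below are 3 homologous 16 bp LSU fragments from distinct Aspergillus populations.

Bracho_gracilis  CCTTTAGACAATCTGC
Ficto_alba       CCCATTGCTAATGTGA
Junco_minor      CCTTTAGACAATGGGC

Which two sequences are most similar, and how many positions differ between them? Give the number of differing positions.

Pairwise Hamming distances:
  Bracho_gracilis vs Ficto_alba: 7
  Bracho_gracilis vs Junco_minor: 2
  Ficto_alba vs Junco_minor: 7
The smallest is 2, between Bracho_gracilis and Junco_minor.

2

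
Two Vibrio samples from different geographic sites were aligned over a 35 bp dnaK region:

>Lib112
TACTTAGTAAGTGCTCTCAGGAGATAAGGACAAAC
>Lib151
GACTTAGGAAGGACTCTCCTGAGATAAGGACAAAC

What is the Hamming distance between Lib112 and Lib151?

6

Differing sites — 1:T/G; 8:T/G; 12:T/G; 13:G/A; 19:A/C; 20:G/T.
That gives 6 mismatches out of 35 aligned sites, so the Hamming distance is 6.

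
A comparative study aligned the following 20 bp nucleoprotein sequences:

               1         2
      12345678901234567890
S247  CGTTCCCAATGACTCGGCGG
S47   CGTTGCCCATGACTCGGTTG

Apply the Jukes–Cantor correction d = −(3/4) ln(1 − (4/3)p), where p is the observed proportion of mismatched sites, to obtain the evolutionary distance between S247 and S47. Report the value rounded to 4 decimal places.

0.2326

Differing sites — 5:C/G; 8:A/C; 18:C/T; 19:G/T.
p = 4/20 = 0.200000.
d = −0.75 · ln(1 − (4/3)·0.200000) = −0.75 · ln(0.733333) = −0.75 · (-0.310155) = 0.2326.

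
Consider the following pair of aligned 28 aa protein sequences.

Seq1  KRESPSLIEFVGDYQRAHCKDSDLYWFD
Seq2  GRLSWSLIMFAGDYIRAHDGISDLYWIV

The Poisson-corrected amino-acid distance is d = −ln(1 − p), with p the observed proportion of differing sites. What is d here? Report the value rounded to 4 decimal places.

0.4990

Mismatches occur at site 1 (K→G), site 3 (E→L), site 5 (P→W), site 9 (E→M), site 11 (V→A), site 15 (Q→I), site 19 (C→D), site 20 (K→G), site 21 (D→I), site 27 (F→I), site 28 (D→V).
p = 11/28 = 0.392857.
d = −ln(1 − 0.392857) = −ln(0.607143) = 0.4990.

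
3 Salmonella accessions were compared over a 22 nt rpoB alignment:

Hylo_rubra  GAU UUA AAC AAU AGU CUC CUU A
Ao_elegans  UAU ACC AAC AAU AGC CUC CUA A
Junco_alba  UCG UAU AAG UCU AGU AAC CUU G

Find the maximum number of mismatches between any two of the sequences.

13

Pairwise Hamming distances:
  Hylo_rubra vs Ao_elegans: 6
  Hylo_rubra vs Junco_alba: 11
  Ao_elegans vs Junco_alba: 13
The largest is 13, between Ao_elegans and Junco_alba.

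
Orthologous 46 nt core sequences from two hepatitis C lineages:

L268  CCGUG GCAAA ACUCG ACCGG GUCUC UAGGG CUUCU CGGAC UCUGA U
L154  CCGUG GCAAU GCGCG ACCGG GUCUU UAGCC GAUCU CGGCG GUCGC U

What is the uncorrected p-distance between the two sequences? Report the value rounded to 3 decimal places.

Mismatches occur at site 10 (A↔U), site 11 (A↔G), site 13 (U↔G), site 25 (C↔U), site 29 (G↔C), site 30 (G↔C), site 31 (C↔G), site 32 (U↔A), site 39 (A↔C), site 40 (C↔G), site 41 (U↔G), site 42 (C↔U), site 43 (U↔C), site 45 (A↔C).
There are 14 differences over 46 sites, so p = 14/46 = 0.304.

0.304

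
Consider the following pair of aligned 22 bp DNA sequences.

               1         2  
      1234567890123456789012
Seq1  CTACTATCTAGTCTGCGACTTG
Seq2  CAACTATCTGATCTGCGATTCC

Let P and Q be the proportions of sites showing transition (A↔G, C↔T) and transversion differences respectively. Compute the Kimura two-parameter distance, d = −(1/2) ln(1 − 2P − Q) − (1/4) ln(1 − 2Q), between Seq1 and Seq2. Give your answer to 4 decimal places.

0.3532

Mismatches occur at site 2 (T→A, transversion), site 10 (A→G, transition), site 11 (G→A, transition), site 19 (C→T, transition), site 21 (T→C, transition), site 22 (G→C, transversion).
Of the 6 differences, 4 transitions and 2 transversions over 22 sites: P = 4/22 = 0.181818, Q = 2/22 = 0.090909.
d = −0.5·ln(0.545455) − 0.25·ln(0.818182) = −0.5·(-0.606135) − 0.25·(-0.200670) = 0.3532.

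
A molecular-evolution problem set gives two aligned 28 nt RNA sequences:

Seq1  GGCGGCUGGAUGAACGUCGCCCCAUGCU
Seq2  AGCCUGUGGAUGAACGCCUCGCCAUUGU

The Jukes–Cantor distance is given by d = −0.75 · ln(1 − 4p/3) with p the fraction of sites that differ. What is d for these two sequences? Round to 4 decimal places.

0.4197

Mismatches occur at site 1 (G/A), site 4 (G/C), site 5 (G/U), site 6 (C/G), site 17 (U/C), site 19 (G/U), site 21 (C/G), site 26 (G/U), site 27 (C/G).
p = 9/28 = 0.321429.
d = −0.75 · ln(1 − (4/3)·0.321429) = −0.75 · ln(0.571428) = −0.75 · (-0.559617) = 0.4197.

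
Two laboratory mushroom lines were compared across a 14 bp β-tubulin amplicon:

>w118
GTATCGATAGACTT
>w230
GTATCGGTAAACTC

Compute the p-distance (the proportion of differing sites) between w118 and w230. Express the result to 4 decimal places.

0.2143

Differing sites — 7:A/G; 10:G/A; 14:T/C.
There are 3 differences over 14 sites, so p = 3/14 = 0.2143.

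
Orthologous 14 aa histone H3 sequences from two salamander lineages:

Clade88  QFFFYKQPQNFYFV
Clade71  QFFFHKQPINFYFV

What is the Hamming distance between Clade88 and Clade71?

2

The sequences differ at positions 5 (Y/H), 9 (Q/I).
That gives 2 mismatches out of 14 aligned sites, so the Hamming distance is 2.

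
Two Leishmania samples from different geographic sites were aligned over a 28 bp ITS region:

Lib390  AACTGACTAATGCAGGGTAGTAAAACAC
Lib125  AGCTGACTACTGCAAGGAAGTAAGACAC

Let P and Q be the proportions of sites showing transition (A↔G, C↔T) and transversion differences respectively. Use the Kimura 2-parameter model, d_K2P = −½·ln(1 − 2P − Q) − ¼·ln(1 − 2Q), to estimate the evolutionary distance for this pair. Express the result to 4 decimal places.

0.2068

The sequences differ at positions 2 (A/G, transition), 10 (A/C, transversion), 15 (G/A, transition), 18 (T/A, transversion), 24 (A/G, transition).
Of the 5 differences, 3 transitions and 2 transversions over 28 sites: P = 3/28 = 0.107143, Q = 2/28 = 0.071429.
d = −0.5·ln(0.714285) − 0.25·ln(0.857142) = −0.5·(-0.336473) − 0.25·(-0.154152) = 0.2068.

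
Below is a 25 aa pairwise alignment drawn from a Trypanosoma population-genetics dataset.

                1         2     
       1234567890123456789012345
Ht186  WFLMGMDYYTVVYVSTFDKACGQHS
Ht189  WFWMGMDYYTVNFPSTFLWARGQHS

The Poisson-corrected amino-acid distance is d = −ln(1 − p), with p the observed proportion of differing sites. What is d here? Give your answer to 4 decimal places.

Differing sites — 3:L/W; 12:V/N; 13:Y/F; 14:V/P; 18:D/L; 19:K/W; 21:C/R.
p = 7/25 = 0.280000.
d = −ln(1 − 0.280000) = −ln(0.720000) = 0.3285.

0.3285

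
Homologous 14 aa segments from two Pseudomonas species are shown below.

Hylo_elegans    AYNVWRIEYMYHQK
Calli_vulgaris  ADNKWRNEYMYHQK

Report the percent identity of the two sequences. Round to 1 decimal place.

The sequences differ at positions 2 (Y/D), 4 (V/K), 7 (I/N).
11 of the 14 sites match, so the percent identity is 11/14 × 100 = 78.6%.

78.6%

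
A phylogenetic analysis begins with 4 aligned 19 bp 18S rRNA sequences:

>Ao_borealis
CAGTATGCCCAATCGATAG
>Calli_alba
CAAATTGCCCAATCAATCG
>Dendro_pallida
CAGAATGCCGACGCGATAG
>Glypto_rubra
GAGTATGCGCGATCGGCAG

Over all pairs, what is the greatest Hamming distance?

Pairwise Hamming distances:
  Ao_borealis vs Calli_alba: 5
  Ao_borealis vs Dendro_pallida: 4
  Ao_borealis vs Glypto_rubra: 5
  Calli_alba vs Dendro_pallida: 7
  Calli_alba vs Glypto_rubra: 10
  Dendro_pallida vs Glypto_rubra: 9
The largest is 10, between Calli_alba and Glypto_rubra.

10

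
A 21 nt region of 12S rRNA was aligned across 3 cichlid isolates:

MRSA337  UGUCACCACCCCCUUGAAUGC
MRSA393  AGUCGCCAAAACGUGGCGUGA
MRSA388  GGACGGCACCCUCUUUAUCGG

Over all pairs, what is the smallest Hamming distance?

Pairwise Hamming distances:
  MRSA337 vs MRSA393: 10
  MRSA337 vs MRSA388: 9
  MRSA393 vs MRSA388: 14
The smallest is 9, between MRSA337 and MRSA388.

9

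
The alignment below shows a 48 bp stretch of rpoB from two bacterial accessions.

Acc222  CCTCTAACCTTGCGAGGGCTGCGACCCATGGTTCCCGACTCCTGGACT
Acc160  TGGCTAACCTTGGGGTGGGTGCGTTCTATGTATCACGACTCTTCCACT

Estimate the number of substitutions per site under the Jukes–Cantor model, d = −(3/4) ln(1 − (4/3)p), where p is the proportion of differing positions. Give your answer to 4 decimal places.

Mismatches occur at site 1 (C/T), site 2 (C/G), site 3 (T/G), site 13 (C/G), site 15 (A/G), site 16 (G/T), site 19 (C/G), site 24 (A/T), site 25 (C/T), site 27 (C/T), site 31 (G/T), site 32 (T/A), site 35 (C/A), site 42 (C/T), site 44 (G/C), site 45 (G/C).
p = 16/48 = 0.333333.
d = −0.75 · ln(1 − (4/3)·0.333333) = −0.75 · ln(0.555556) = −0.75 · (-0.587786) = 0.4408.

0.4408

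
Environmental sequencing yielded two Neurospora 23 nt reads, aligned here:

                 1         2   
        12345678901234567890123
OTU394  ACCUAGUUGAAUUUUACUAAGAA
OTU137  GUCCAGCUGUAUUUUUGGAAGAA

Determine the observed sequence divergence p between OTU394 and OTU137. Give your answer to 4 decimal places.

Mismatches occur at site 1 (A/G), site 2 (C/U), site 4 (U/C), site 7 (U/C), site 10 (A/U), site 16 (A/U), site 17 (C/G), site 18 (U/G).
There are 8 differences over 23 sites, so p = 8/23 = 0.3478.

0.3478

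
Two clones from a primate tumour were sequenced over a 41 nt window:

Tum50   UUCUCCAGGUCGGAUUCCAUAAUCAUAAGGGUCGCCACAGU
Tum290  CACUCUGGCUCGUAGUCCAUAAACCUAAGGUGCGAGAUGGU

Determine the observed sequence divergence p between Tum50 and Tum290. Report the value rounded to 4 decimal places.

0.3659

Mismatches occur at site 1 (U/C), site 2 (U/A), site 6 (C/U), site 7 (A/G), site 9 (G/C), site 13 (G/U), site 15 (U/G), site 23 (U/A), site 25 (A/C), site 31 (G/U), site 32 (U/G), site 35 (C/A), site 36 (C/G), site 38 (C/U), site 39 (A/G).
There are 15 differences over 41 sites, so p = 15/41 = 0.3659.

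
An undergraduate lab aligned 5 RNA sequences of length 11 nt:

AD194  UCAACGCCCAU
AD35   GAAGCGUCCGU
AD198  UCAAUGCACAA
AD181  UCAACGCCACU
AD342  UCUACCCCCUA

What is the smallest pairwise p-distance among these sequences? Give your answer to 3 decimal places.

0.182

Pairwise Hamming distances:
  AD194 vs AD35: 5
  AD194 vs AD198: 3
  AD194 vs AD181: 2
  AD194 vs AD342: 4
  AD35 vs AD198: 8
  AD35 vs AD181: 6
  AD35 vs AD342: 8
  AD198 vs AD181: 5
  AD198 vs AD342: 5
  AD181 vs AD342: 5
The smallest is 2 mismatches, between AD194 and AD181; p = 2/11 = 0.182.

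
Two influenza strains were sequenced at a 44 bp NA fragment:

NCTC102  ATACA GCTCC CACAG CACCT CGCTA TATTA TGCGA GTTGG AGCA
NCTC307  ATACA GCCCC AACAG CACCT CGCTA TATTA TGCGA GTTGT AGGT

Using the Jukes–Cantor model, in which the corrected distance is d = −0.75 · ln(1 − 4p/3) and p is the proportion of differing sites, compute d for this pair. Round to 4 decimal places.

Differing sites — 8:T/C; 11:C/A; 40:G/T; 43:C/G; 44:A/T.
p = 5/44 = 0.113636.
d = −0.75 · ln(1 − (4/3)·0.113636) = −0.75 · ln(0.848485) = −0.75 · (-0.164303) = 0.1232.

0.1232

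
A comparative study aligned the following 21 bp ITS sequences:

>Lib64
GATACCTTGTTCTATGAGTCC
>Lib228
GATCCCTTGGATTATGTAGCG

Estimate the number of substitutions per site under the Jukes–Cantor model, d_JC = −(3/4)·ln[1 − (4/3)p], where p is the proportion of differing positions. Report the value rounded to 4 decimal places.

0.5319

Differing sites — 4:A/C; 10:T/G; 11:T/A; 12:C/T; 17:A/T; 18:G/A; 19:T/G; 21:C/G.
p = 8/21 = 0.380952.
d = −0.75 · ln(1 − (4/3)·0.380952) = −0.75 · ln(0.492064) = −0.75 · (-0.709146) = 0.5319.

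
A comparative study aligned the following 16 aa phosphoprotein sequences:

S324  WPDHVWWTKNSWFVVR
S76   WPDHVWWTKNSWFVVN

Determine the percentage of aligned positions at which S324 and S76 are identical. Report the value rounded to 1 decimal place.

93.8%

A single mismatch occurs at site 16 (R↔N).
15 of the 16 sites match, so the percent identity is 15/16 × 100 = 93.8%.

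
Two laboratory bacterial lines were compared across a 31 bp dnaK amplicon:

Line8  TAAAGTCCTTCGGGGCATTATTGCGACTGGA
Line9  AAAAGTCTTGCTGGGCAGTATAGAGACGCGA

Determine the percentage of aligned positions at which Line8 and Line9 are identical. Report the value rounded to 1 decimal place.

Differing sites — 1:T/A; 8:C/T; 10:T/G; 12:G/T; 18:T/G; 22:T/A; 24:C/A; 28:T/G; 29:G/C.
22 of the 31 sites match, so the percent identity is 22/31 × 100 = 71.0%.

71.0%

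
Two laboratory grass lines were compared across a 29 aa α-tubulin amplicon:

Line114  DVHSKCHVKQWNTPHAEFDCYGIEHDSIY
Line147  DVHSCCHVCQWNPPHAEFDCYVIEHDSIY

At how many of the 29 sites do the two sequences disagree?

4

The sequences differ at positions 5 (K/C), 9 (K/C), 13 (T/P), 22 (G/V).
That gives 4 mismatches out of 29 aligned sites, so the Hamming distance is 4.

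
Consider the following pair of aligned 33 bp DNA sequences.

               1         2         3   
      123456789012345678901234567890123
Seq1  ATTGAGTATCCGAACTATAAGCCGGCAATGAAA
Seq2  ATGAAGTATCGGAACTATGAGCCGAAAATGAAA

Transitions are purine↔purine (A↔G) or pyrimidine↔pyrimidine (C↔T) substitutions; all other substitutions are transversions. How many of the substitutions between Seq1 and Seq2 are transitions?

3

Mismatches occur at site 3 (T→G, transversion), site 4 (G→A, transition), site 11 (C→G, transversion), site 19 (A→G, transition), site 25 (G→A, transition), site 26 (C→A, transversion).
Of the 6 differences, 3 transitions and 3 transversions, so the answer is 3.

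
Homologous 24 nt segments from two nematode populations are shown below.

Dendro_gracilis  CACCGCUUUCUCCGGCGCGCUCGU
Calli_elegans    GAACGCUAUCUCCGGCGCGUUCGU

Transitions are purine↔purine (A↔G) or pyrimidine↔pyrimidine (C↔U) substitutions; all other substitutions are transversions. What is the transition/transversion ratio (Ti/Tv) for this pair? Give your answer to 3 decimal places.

Differing sites — 1:C/G (Tv); 3:C/A (Tv); 8:U/A (Tv); 20:C/U (Ti).
Of the 4 differences, 1 transition and 3 transversions, so Ti/Tv = 1/3 = 0.333.

0.333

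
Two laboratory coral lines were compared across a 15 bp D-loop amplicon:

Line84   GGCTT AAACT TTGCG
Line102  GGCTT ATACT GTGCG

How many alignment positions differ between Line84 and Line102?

Mismatches occur at site 7 (A→T), site 11 (T→G).
That gives 2 mismatches out of 15 aligned sites, so the Hamming distance is 2.

2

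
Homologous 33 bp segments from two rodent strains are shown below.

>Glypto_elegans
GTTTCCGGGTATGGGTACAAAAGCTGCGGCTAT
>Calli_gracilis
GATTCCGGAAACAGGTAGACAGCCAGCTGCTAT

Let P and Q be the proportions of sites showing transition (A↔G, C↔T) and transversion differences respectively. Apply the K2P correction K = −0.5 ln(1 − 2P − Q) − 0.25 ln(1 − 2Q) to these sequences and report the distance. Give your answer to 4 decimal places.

Differing sites — 2:T/A (Tv); 9:G/A (Ti); 10:T/A (Tv); 12:T/C (Ti); 13:G/A (Ti); 18:C/G (Tv); 20:A/C (Tv); 22:A/G (Ti); 23:G/C (Tv); 25:T/A (Tv); 28:G/T (Tv).
Of the 11 differences, 4 transitions and 7 transversions over 33 sites: P = 4/33 = 0.121212, Q = 7/33 = 0.212121.
d = −0.5·ln(0.545455) − 0.25·ln(0.575758) = −0.5·(-0.606135) − 0.25·(-0.552068) = 0.4411.

0.4411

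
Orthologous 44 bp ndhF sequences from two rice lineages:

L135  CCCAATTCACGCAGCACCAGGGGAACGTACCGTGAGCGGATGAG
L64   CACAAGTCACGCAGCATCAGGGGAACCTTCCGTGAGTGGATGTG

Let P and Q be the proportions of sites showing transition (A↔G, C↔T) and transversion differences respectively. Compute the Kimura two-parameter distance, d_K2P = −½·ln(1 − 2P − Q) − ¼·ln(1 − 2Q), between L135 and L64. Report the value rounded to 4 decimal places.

Differing sites — 2:C/A (Tv); 6:T/G (Tv); 17:C/T (Ti); 27:G/C (Tv); 29:A/T (Tv); 37:C/T (Ti); 43:A/T (Tv).
Of the 7 differences, 2 transitions and 5 transversions over 44 sites: P = 2/44 = 0.045455, Q = 5/44 = 0.113636.
d = −0.5·ln(0.795454) − 0.25·ln(0.772728) = −0.5·(-0.228842) − 0.25·(-0.257828) = 0.1789.

0.1789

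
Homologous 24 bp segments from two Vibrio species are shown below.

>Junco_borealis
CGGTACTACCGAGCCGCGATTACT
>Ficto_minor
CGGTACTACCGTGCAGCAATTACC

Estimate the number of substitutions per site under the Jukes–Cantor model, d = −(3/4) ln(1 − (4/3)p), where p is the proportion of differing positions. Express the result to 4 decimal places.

0.1885

The sequences differ at positions 12 (A/T), 15 (C/A), 18 (G/A), 24 (T/C).
p = 4/24 = 0.166667.
d = −0.75 · ln(1 − (4/3)·0.166667) = −0.75 · ln(0.777777) = −0.75 · (-0.251315) = 0.1885.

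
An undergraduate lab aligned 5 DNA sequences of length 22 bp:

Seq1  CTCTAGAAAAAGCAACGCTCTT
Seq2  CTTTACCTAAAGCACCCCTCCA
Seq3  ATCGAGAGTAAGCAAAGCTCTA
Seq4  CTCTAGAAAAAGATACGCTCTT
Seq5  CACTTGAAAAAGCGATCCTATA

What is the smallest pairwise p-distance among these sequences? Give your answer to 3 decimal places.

Pairwise Hamming distances:
  Seq1 vs Seq2: 8
  Seq1 vs Seq3: 6
  Seq1 vs Seq4: 2
  Seq1 vs Seq5: 7
  Seq2 vs Seq3: 11
  Seq2 vs Seq4: 10
  Seq2 vs Seq5: 11
  Seq3 vs Seq4: 8
  Seq3 vs Seq5: 10
  Seq4 vs Seq5: 8
The smallest is 2 mismatches, between Seq1 and Seq4; p = 2/22 = 0.091.

0.091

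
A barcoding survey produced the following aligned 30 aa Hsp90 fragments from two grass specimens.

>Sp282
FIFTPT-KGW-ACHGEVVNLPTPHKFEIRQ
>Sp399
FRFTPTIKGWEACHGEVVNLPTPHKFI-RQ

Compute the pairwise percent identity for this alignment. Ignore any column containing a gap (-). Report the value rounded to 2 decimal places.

92.59%

Excluding the 3 gap columns leaves 27 comparable sites.
The sequences differ at positions 2 (I/R), 27 (E/I).
25 of the 27 comparable sites match, so the percent identity is 25/27 × 100 = 92.59%.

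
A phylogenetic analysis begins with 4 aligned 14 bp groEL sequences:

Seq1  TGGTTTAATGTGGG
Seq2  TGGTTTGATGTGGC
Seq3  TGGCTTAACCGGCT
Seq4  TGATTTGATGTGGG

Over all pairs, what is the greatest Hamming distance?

8

Pairwise Hamming distances:
  Seq1 vs Seq2: 2
  Seq1 vs Seq3: 6
  Seq1 vs Seq4: 2
  Seq2 vs Seq3: 7
  Seq2 vs Seq4: 2
  Seq3 vs Seq4: 8
The largest is 8, between Seq3 and Seq4.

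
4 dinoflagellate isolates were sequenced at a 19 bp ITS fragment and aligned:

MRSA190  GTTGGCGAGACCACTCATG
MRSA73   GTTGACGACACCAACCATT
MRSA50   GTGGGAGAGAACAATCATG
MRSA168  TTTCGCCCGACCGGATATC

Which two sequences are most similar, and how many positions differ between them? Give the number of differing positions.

Pairwise Hamming distances:
  MRSA190 vs MRSA73: 5
  MRSA190 vs MRSA50: 4
  MRSA190 vs MRSA168: 9
  MRSA73 vs MRSA50: 7
  MRSA73 vs MRSA168: 11
  MRSA50 vs MRSA168: 12
The smallest is 4, between MRSA190 and MRSA50.

4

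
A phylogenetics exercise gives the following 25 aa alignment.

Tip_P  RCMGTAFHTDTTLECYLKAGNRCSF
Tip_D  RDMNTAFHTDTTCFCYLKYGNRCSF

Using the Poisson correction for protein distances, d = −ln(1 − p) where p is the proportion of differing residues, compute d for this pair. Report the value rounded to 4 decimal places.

Differing sites — 2:C/D; 4:G/N; 13:L/C; 14:E/F; 19:A/Y.
p = 5/25 = 0.200000.
d = −ln(1 − 0.200000) = −ln(0.800000) = 0.2231.

0.2231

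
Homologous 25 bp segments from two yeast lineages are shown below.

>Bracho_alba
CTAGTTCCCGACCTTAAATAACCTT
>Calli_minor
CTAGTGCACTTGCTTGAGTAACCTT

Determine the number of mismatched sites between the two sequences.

Mismatches occur at site 6 (T/G), site 8 (C/A), site 10 (G/T), site 11 (A/T), site 12 (C/G), site 16 (A/G), site 18 (A/G).
That gives 7 mismatches out of 25 aligned sites, so the Hamming distance is 7.

7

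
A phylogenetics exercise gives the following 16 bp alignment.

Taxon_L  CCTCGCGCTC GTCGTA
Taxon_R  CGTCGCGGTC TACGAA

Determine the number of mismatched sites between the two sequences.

Mismatches occur at site 2 (C→G), site 8 (C→G), site 11 (G→T), site 12 (T→A), site 15 (T→A).
That gives 5 mismatches out of 16 aligned sites, so the Hamming distance is 5.

5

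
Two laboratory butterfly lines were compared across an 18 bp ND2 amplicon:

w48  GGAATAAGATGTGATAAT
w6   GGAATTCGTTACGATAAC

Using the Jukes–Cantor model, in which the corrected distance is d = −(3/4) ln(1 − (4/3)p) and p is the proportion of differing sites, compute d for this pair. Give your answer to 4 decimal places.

Differing sites — 6:A/T; 7:A/C; 9:A/T; 11:G/A; 12:T/C; 18:T/C.
p = 6/18 = 0.333333.
d = −0.75 · ln(1 − (4/3)·0.333333) = −0.75 · ln(0.555556) = −0.75 · (-0.587786) = 0.4408.

0.4408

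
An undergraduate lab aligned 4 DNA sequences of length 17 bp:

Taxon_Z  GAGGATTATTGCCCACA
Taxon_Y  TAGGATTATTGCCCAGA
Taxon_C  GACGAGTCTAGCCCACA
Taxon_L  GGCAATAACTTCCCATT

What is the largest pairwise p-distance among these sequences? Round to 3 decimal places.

Pairwise Hamming distances:
  Taxon_Z vs Taxon_Y: 2
  Taxon_Z vs Taxon_C: 4
  Taxon_Z vs Taxon_L: 8
  Taxon_Y vs Taxon_C: 6
  Taxon_Y vs Taxon_L: 9
  Taxon_C vs Taxon_L: 10
The largest is 10 mismatches, between Taxon_C and Taxon_L; p = 10/17 = 0.588.

0.588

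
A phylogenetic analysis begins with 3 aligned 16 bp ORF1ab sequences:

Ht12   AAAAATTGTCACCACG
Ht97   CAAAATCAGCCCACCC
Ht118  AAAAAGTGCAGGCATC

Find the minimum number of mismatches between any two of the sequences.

7

Pairwise Hamming distances:
  Ht12 vs Ht97: 8
  Ht12 vs Ht118: 7
  Ht97 vs Ht118: 11
The smallest is 7, between Ht12 and Ht118.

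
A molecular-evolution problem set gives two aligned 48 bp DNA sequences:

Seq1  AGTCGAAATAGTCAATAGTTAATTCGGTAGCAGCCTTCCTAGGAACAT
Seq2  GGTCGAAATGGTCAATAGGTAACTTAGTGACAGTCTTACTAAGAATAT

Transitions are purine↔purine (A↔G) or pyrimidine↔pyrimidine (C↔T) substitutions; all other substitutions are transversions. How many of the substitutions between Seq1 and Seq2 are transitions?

10

The sequences differ at positions 1 (A/G, transition), 10 (A/G, transition), 19 (T/G, transversion), 23 (T/C, transition), 25 (C/T, transition), 26 (G/A, transition), 29 (A/G, transition), 30 (G/A, transition), 34 (C/T, transition), 38 (C/A, transversion), 42 (G/A, transition), 46 (C/T, transition).
Of the 12 differences, 10 transitions and 2 transversions, so the answer is 10.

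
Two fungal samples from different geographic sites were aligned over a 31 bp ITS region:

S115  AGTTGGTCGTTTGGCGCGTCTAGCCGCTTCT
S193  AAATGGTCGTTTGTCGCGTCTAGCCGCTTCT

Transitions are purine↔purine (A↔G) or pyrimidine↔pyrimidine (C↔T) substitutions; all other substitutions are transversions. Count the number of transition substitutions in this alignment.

1

The sequences differ at positions 2 (G/A, transition), 3 (T/A, transversion), 14 (G/T, transversion).
Of the 3 differences, 1 transition and 2 transversions, so the answer is 1.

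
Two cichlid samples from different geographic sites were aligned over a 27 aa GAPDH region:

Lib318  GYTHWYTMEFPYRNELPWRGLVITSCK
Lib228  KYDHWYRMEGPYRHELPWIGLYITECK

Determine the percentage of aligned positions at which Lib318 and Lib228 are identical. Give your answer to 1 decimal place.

70.4%

Differing sites — 1:G/K; 3:T/D; 7:T/R; 10:F/G; 14:N/H; 19:R/I; 22:V/Y; 25:S/E.
19 of the 27 sites match, so the percent identity is 19/27 × 100 = 70.4%.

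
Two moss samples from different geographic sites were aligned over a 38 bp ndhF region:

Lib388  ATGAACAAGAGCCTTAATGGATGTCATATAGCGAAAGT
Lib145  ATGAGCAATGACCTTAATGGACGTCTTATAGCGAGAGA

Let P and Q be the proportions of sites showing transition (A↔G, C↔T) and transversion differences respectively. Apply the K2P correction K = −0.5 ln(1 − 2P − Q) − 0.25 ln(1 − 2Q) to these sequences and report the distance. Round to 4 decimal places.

0.2523

Differing sites — 5:A/G (Ti); 9:G/T (Tv); 10:A/G (Ti); 11:G/A (Ti); 22:T/C (Ti); 26:A/T (Tv); 35:A/G (Ti); 38:T/A (Tv).
Of the 8 differences, 5 transitions and 3 transversions over 38 sites: P = 5/38 = 0.131579, Q = 3/38 = 0.078947.
d = −0.5·ln(0.657895) − 0.25·ln(0.842106) = −0.5·(-0.418710) − 0.25·(-0.171849) = 0.2523.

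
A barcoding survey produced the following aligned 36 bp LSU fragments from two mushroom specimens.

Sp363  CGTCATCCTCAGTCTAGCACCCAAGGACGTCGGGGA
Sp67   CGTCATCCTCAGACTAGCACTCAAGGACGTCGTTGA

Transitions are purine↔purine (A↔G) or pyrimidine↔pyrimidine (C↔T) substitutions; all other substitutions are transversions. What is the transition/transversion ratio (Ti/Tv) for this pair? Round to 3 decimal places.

Mismatches occur at site 13 (T↔A, transversion), site 21 (C↔T, transition), site 33 (G↔T, transversion), site 34 (G↔T, transversion).
Of the 4 differences, 1 transition and 3 transversions, so Ti/Tv = 1/3 = 0.333.

0.333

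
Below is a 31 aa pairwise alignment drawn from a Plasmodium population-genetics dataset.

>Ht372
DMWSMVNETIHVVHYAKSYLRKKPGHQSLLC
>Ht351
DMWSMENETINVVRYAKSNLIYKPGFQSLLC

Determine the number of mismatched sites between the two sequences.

The sequences differ at positions 6 (V/E), 11 (H/N), 14 (H/R), 19 (Y/N), 21 (R/I), 22 (K/Y), 26 (H/F).
That gives 7 mismatches out of 31 aligned sites, so the Hamming distance is 7.

7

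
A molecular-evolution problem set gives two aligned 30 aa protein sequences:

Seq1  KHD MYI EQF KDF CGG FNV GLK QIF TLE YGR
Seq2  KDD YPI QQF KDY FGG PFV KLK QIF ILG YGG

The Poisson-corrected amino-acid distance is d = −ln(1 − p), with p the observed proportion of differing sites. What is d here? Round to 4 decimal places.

0.5108

Mismatches occur at site 2 (H/D), site 4 (M/Y), site 5 (Y/P), site 7 (E/Q), site 12 (F/Y), site 13 (C/F), site 16 (F/P), site 17 (N/F), site 19 (G/K), site 25 (T/I), site 27 (E/G), site 30 (R/G).
p = 12/30 = 0.400000.
d = −ln(1 − 0.400000) = −ln(0.600000) = 0.5108.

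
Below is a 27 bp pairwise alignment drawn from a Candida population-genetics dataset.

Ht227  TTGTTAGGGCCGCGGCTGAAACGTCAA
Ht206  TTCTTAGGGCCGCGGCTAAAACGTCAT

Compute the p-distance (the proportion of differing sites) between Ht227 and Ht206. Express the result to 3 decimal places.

0.111

Mismatches occur at site 3 (G↔C), site 18 (G↔A), site 27 (A↔T).
There are 3 differences over 27 sites, so p = 3/27 = 0.111.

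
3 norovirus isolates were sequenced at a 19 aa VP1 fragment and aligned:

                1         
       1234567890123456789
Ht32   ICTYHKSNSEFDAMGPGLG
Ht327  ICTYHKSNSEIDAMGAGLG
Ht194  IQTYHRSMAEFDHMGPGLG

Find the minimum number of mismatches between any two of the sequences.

2

Pairwise Hamming distances:
  Ht32 vs Ht327: 2
  Ht32 vs Ht194: 5
  Ht327 vs Ht194: 7
The smallest is 2, between Ht32 and Ht327.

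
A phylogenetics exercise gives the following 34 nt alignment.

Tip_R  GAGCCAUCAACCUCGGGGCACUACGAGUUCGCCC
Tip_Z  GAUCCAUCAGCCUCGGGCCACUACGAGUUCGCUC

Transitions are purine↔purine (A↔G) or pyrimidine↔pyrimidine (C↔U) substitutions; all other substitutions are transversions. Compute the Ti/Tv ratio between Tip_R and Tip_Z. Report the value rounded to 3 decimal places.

1.000

Mismatches occur at site 3 (G↔U, transversion), site 10 (A↔G, transition), site 18 (G↔C, transversion), site 33 (C↔U, transition).
Of the 4 differences, 2 transitions and 2 transversions, so Ti/Tv = 2/2 = 1.000.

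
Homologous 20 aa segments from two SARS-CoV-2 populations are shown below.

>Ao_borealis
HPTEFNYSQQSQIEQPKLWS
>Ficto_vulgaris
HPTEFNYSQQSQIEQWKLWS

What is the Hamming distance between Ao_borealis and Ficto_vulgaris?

1

The sequences differ at position 16 (P/W).
That gives 1 mismatch out of 20 aligned sites, so the Hamming distance is 1.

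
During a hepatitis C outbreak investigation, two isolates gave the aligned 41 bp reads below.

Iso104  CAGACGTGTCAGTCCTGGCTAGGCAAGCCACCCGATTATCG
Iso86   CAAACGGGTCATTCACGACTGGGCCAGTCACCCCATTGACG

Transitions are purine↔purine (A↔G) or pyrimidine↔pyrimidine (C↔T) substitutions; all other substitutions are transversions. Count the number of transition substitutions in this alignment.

Differing sites — 3:G/A (Ti); 7:T/G (Tv); 12:G/T (Tv); 15:C/A (Tv); 16:T/C (Ti); 18:G/A (Ti); 21:A/G (Ti); 25:A/C (Tv); 28:C/T (Ti); 34:G/C (Tv); 38:A/G (Ti); 39:T/A (Tv).
Of the 12 differences, 6 transitions and 6 transversions, so the answer is 6.

6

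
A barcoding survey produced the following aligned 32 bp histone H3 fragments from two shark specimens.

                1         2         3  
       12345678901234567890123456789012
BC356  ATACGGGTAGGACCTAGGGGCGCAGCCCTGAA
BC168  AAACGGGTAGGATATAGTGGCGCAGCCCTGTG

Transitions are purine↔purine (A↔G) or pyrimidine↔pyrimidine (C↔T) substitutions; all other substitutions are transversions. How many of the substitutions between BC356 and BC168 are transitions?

Differing sites — 2:T/A (Tv); 13:C/T (Ti); 14:C/A (Tv); 18:G/T (Tv); 31:A/T (Tv); 32:A/G (Ti).
Of the 6 differences, 2 transitions and 4 transversions, so the answer is 2.

2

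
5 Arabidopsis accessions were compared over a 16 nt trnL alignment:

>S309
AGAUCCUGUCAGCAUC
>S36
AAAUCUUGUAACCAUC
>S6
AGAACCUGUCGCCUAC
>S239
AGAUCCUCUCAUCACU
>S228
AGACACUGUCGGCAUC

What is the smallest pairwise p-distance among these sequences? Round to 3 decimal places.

0.188

Pairwise Hamming distances:
  S309 vs S36: 4
  S309 vs S6: 5
  S309 vs S239: 4
  S309 vs S228: 3
  S36 vs S6: 7
  S36 vs S239: 7
  S36 vs S228: 7
  S6 vs S239: 7
  S6 vs S228: 5
  S239 vs S228: 7
The smallest is 3 mismatches, between S309 and S228; p = 3/16 = 0.188.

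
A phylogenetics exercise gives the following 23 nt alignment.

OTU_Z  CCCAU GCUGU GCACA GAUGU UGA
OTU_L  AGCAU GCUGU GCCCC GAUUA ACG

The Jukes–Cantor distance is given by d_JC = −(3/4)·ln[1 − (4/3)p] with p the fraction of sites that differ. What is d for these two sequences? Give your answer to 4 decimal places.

Differing sites — 1:C/A; 2:C/G; 13:A/C; 15:A/C; 19:G/U; 20:U/A; 21:U/A; 22:G/C; 23:A/G.
p = 9/23 = 0.391304.
d = −0.75 · ln(1 − (4/3)·0.391304) = −0.75 · ln(0.478261) = −0.75 · (-0.737599) = 0.5532.

0.5532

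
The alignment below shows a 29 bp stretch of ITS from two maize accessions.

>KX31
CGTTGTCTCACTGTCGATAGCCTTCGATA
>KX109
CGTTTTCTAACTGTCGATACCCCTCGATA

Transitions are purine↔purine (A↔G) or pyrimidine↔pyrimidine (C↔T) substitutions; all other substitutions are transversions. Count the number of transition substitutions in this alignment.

The sequences differ at positions 5 (G/T, transversion), 9 (C/A, transversion), 20 (G/C, transversion), 23 (T/C, transition).
Of the 4 differences, 1 transition and 3 transversions, so the answer is 1.

1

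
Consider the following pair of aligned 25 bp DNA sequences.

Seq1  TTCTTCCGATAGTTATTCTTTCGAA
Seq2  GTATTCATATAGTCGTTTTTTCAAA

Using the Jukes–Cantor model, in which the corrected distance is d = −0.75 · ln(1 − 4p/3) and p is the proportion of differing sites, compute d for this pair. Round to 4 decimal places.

0.4172

The sequences differ at positions 1 (T/G), 3 (C/A), 7 (C/A), 8 (G/T), 14 (T/C), 15 (A/G), 18 (C/T), 23 (G/A).
p = 8/25 = 0.320000.
d = −0.75 · ln(1 − (4/3)·0.320000) = −0.75 · ln(0.573333) = −0.75 · (-0.556289) = 0.4172.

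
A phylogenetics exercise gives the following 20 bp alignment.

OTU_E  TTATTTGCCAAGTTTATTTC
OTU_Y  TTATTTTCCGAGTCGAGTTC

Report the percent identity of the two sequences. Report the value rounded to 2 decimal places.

Differing sites — 7:G/T; 10:A/G; 14:T/C; 15:T/G; 17:T/G.
15 of the 20 sites match, so the percent identity is 15/20 × 100 = 75.00%.

75.00%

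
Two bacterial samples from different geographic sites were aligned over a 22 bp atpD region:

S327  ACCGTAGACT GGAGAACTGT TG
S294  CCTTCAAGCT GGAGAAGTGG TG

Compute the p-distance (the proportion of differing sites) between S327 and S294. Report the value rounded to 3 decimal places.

The sequences differ at positions 1 (A/C), 3 (C/T), 4 (G/T), 5 (T/C), 7 (G/A), 8 (A/G), 17 (C/G), 20 (T/G).
There are 8 differences over 22 sites, so p = 8/22 = 0.364.

0.364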